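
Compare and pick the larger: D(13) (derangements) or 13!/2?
13!/2

Explanation: D(13) = (13-1)·[D(12) + D(11)] = 12·[176,214,841 + 14,684,570] = 2,290,792,932; 13!/2 = 6,227,020,800/2 = 3,113,510,400.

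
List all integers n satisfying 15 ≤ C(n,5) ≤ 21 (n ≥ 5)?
7

Solution: C(6,5)=6; C(7,5)=21; C(8,5)=56. So valid n = 7.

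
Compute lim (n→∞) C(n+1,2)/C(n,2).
Both numerator and denominator grow as n^2/2! for large n, so the ratio → 1.
Final answer: 1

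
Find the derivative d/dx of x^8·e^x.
(8x^7 + x^8)e^x

Solution: Product rule: d/dx[x^8]·e^x + x^8·d/dx[e^x] = 8x^{7}e^x + x^8e^x.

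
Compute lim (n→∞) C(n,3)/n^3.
1/6

Reasoning: C(n,3) ≈ n^3/3! for large n. Limit = 1/3! = 1/6.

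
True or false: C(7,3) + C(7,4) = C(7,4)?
Pascal's identity gives C(8,4) = 70, whereas C(7,4) = 35.
Final answer: False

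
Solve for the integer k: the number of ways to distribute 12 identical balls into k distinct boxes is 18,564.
7

Stars and bars: the count is C(12+k−1, k−1), increasing in k. k=5: C(16,4) = 1,820, k=6: C(17,5) = 6,188, k=7: C(18,6) = 18,564 ✓. So k = 7.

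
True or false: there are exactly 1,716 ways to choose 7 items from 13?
True

Explanation: C(13,7) = 1,716.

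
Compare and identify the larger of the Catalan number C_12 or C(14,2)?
C_12

Reasoning: C_12 = C(24,12)/(12+1) = 2,704,156/13 = 208,012; C(14,2) = 91.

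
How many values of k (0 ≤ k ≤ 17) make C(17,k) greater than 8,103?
6

Working:
Row 17 is unimodal and symmetric about k=17/2. C(17,5)=6,188 ≤ 8,103; C(17,6)=12,376 > 8,103; by symmetry C(17,k) > 8,103 for k = 6..11. That's 11 - 6 + 1 = 6 values.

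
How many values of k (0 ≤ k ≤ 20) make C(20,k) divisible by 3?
12
Checking C(20,k) mod 3 for k = 0..20: divisible at k = 3, 4, 5, 6, 7, 8, 12, 13, 14, 15, 16, 17. That's 12 values.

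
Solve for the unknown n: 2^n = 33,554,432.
25

Reasoning: 33,554,432 = 1,024 × 1,024 × 32 = 2^10 × 2^10 × 2^5 = 2^25, so n = 25.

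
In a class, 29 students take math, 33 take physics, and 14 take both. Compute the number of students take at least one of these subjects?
|A∪B| = |A|+|B|-|A∩B| = 29+33-14 = 48.
Final answer: 48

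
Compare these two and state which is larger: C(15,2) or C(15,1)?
C(15,2)
C(15,2)=105, C(15,1)=15.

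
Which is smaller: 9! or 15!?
9!
9!=362,880, 15!=1,307,674,368,000. 15! > 9!.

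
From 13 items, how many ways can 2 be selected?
C(13,2) = 13! / (2! × (13-2)!)
         = 13! / (2! × 11!)
         = 78

Answer: 78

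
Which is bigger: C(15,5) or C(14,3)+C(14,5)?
C(15,5)
C(15,5)=3,003; C(14,3)+C(14,5)=364+2,002=2,366.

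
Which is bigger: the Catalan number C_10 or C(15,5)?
C_10

Working:
C_10 = C(20,10)/(10+1) = 184,756/11 = 16,796; C(15,5) = 3,003.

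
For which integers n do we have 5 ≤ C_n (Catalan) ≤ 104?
3, 4, 5

Solution: C_2=2; C_3=5; C_4=14; C_5=42; C_6=132. So valid n = 3, 4, 5.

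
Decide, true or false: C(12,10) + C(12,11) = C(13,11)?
True

Solution: Pascal's identity: LHS = 66 + 12 = 78; RHS = C(13,11) = 78. Both sides agree, so the statement holds.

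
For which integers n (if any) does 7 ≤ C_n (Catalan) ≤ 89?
4, 5
C_3=5; C_4=14; C_5=42; C_6=132. So valid n = 4, 5.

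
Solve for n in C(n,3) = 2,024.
24

Solution: C(n,3) = n(n−1)(n−2)/3! is increasing in n, and n(n−1)(n−2) = 3!·2,024 = 12,144 ≈ (n−1)^3 gives n ≈ 24.0. Check: C(22,3) = 1,540, C(23,3) = 1,771, C(24,3) = 2,024 ✓. So n = 24.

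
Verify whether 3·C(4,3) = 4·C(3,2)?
True
Absorption identity k·C(n,k) = n·C(n-1,k-1). LHS = 3·4 = 12; RHS = 4·3 = 12.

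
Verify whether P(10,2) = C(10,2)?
P(10,2) = 90 but C(10,2) = 45; they differ by a factor of 2! = 2, so the statement does not hold.

Answer: False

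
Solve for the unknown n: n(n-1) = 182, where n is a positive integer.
14

Explanation: n² − n − 182 = 0, so n = (1 ± √(1 + 4·182))/2 = (1 ± √729)/2 = (1 ± 27)/2, i.e. n = 14 or n = -13. Taking the positive root, n = 14 (check: 14×13 = 182).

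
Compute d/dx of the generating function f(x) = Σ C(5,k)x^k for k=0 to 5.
Σ k·C(5,k)x^(k-1) for k=1 to 5

Explanation: Term-by-term differentiation gives Σ k·C(5,k)x^{k-1} for k=1 to 5.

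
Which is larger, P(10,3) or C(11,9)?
P(10,3)

Explanation: P(10,3)=720, C(11,9)=55.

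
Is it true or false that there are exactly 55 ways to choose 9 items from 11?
True

Reasoning: C(11,9) = 55.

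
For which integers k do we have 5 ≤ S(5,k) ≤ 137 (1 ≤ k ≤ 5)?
S(5,1)=1; S(5,2)=15; S(5,3)=25; S(5,4)=10; S(5,5)=1. So valid k = 2, 3, 4.
Final answer: 2, 3, 4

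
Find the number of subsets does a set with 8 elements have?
256

Each element can be included or excluded: 2^8 = 256.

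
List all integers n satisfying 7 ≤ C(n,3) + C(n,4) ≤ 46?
5, 6

Reasoning: C(4,3)+C(4,4)=5; C(5,3)+C(5,4)=15; C(6,3)+C(6,4)=35; C(7,3)+C(7,4)=70. So valid n = 5, 6.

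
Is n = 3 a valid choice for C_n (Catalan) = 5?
C_3 = C(6,3)/(3+1) = 20/4 = 5, which equals 5.

Answer: Yes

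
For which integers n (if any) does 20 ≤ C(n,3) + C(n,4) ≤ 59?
6

Solution: C(5,3)+C(5,4)=15; C(6,3)+C(6,4)=35; C(7,3)+C(7,4)=70. So valid n = 6.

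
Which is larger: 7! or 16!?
7!=5,040, 16!=20,922,789,888,000. 16! > 7!.
Final answer: 16!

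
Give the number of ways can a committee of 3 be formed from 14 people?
364

Solution: C(14,3) = 14! / (3! × (14-3)!)
         = 14! / (3! × 11!)
         = 364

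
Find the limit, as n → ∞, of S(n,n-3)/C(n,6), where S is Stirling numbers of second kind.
15

Explanation: The leading term of S(n,n-3) as a polynomial in n is (5)!!·C(n,6), so the ratio → (5)!! = 15.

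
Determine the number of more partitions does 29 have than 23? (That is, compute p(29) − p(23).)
3,310

Explanation: Pentagonal recurrence p(n) = p(n−1) + p(n−2) − p(n−5) − p(n−7) + …: p(29) = p(28) + p(27) − p(24) − p(22) + p(17) + p(14) − p(7) − p(3) = 3,718 + 3,010 − 1,575 − 1,002 + 297 + 135 − 15 − 3 = 4,565.
p(23) = p(22) + p(21) − p(18) − p(16) + p(11) + p(8) − p(1) = 1,002 + 792 − 385 − 231 + 56 + 22 − 1 = 1,255.
Difference = 4,565 − 1,255 = 3,310.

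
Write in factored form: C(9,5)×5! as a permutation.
P(9,5)

Explanation: C(9,5)×5! = [9!/(5!(4)!)]×5! = 9!/(4)! = P(9,5) = 15,120.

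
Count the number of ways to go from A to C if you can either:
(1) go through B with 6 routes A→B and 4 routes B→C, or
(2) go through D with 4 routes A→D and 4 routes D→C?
Route via B: 6×4=24. Route via D: 4×4=16. Total: 40.

Answer: 40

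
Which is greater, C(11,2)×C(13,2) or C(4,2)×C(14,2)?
C(11,2)×C(13,2)

Explanation: C(11,2)×C(13,2)=4,290, C(4,2)×C(14,2)=546.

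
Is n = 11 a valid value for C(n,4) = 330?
Yes

Working:
C(11,4) = 11·10·9·8/4! = 7,920/24 = 330, which equals 330.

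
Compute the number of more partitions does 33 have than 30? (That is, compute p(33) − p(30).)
4,539
Pentagonal recurrence p(n) = p(n−1) + p(n−2) − p(n−5) − p(n−7) + …: p(33) = p(32) + p(31) − p(28) − p(26) + p(21) + p(18) − p(11) − p(7) = 8,349 + 6,842 − 3,718 − 2,436 + 792 + 385 − 56 − 15 = 10,143.
p(30) = p(29) + p(28) − p(25) − p(23) + p(18) + p(15) − p(8) − p(4) = 4,565 + 3,718 − 1,958 − 1,255 + 385 + 176 − 22 − 5 = 5,604.
Difference = 10,143 − 5,604 = 4,539.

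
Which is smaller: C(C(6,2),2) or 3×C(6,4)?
C(C(6,2),2)=105, 3×C(6,4)=45.

Answer: 3×C(6,4)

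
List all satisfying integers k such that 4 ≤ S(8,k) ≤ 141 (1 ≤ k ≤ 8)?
2, 7

Solution: S(8,1)=1; S(8,2)=127; S(8,3)=966; S(8,4)=1,701; S(8,5)=1,050; S(8,6)=266; S(8,7)=28; S(8,8)=1. So valid k = 2, 7.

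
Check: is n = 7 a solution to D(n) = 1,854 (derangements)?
D(7) = (7-1)·[D(6) + D(5)] = 6·[265 + 44] = 1,854, which equals 1,854.

Answer: Yes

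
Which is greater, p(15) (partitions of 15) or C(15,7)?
C(15,7)

Explanation: Pentagonal recurrence p(n) = p(n−1) + p(n−2) − p(n−5) − p(n−7) + …: p(15) = p(14) + p(13) − p(10) − p(8) + p(3) + p(0) = 135 + 101 − 42 − 22 + 3 + 1 = 176; C(15,7) = 6,435.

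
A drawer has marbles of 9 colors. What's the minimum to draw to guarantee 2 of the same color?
Worst case: 1 of each = 9. One more: 10.
Final answer: 10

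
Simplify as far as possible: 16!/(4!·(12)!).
This is C(16,4) = 1,820.
Final answer: 1,820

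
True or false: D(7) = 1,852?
False

Derangements of 7 elements: D(7) = (7-1)·[D(6) + D(5)] = 6·[265 + 44] = 1,854.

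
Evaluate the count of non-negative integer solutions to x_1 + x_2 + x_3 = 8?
45

Working:
C(8+3-1, 3-1) = 45.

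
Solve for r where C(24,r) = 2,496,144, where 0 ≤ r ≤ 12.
C(24,r) is increasing for 0 ≤ r ≤ 12. Stepping up (C(24,r+1) = C(24,r)·(24−r)/(r+1)): C(24,1) = 24, C(24,2) = 276, C(24,3) = 2,024, C(24,4) = 10,626, C(24,5) = 42,504, C(24,6) = 134,596, C(24,7) = 346,104, C(24,8) = 735,471, C(24,9) = 1,307,504, C(24,10) = 1,961,256, C(24,11) = 2,496,144 ✓. So r = 11.
Final answer: 11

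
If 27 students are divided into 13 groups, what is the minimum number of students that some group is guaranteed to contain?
3

Pigeonhole: ⌈27/13⌉ = 3.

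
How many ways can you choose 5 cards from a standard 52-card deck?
C(52,5) = 2,598,960.

Answer: 2,598,960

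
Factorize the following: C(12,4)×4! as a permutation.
P(12,4)

Working:
C(12,4)×4! = [12!/(4!(8)!)]×4! = 12!/(8)! = P(12,4) = 11,880.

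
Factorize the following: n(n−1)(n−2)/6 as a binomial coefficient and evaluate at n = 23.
C(n,3); C(23,3) = 1,771

Working:
n(n−1)(n−2)/6 = n!/(3!(n−3)!) = C(n,3). At n = 23: C(23,3) = 1,771.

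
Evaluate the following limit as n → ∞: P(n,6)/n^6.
P(n,6) = n(n-1)···(n-5) ≈ n^6 for large n. Limit = 1.
Final answer: 1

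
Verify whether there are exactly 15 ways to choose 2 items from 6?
True

Explanation: C(6,2) = 15.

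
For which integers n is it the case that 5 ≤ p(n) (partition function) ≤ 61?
4, 5, 6, 7, 8, 9, 10, 11

Solution: Tabulating p(n) via p(n) = p(n−1) + p(n−2) − p(n−5) − p(n−7) + …: p(3)=3; p(4)=5; p(5)=7; p(6)=11; p(7)=15; p(8)=22; p(9)=30; p(10)=42; p(11)=56; p(12)=77. So valid n = 4, 5, 6, 7, 8, 9, 10, 11.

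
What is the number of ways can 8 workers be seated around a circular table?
5,040

Reasoning: Circular arrangements: (8-1)! = 5,040.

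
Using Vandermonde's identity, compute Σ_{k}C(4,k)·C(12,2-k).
120

Reasoning: = C(4+12,2) = C(16,2) = 120.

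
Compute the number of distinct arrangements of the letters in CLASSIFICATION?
1,816,214,400

Explanation: Word has 14 letters (C=2, L=1, A=2, S=2, I=3, F=1, T=1, O=1, N=1). Arrangements: 14!/Π(k!) = 1,816,214,400.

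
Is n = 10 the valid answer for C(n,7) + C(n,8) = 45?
No

C(10,7) + C(10,8) = 120 + 45 = 165, which does not equal 45.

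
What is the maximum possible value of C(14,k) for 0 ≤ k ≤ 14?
3,432

Solution: Maximum at k = 7: C(14,7) = 3,432.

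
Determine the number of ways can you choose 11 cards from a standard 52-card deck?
60,403,728,840
C(52,11) = 60,403,728,840.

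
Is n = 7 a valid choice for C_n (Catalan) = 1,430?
No

Solution: C_7 = C(14,7)/(7+1) = 3,432/8 = 429, which does not equal 1,430.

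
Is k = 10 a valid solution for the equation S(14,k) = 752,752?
Yes

Working:
S(14,10) = 10·S(13,10) + S(13,9) = 10·39,325 + 359,502 = 752,752, which equals 752,752.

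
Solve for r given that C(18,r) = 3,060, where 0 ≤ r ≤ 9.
4

C(18,r) is increasing for 0 ≤ r ≤ 9. Stepping up (C(18,r+1) = C(18,r)·(18−r)/(r+1)): C(18,1) = 18, C(18,2) = 153, C(18,3) = 816, C(18,4) = 3,060 ✓. So r = 4.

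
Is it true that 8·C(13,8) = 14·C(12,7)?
False

Working:
Absorption identity k·C(n,k) = n·C(n-1,k-1). LHS = 8·1287 = 10,296; RHS = 14·792 = 11,088.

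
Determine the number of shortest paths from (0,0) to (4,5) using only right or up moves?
126

Reasoning: Choose 4 rights from 9 moves: C(9,4) = 126.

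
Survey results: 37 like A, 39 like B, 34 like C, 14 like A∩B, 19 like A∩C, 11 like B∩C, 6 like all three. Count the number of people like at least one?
72

|A∪B∪C| = 37+39+34-14-19-11+6 = 72.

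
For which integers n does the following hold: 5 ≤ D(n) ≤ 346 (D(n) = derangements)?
4, 5, 6

Using D(n) = (n−1)[D(n−1) + D(n−2)] with D(1)=0, D(2)=1: D(3)=2; D(4)=9; D(5)=44; D(6)=265; D(7)=1,854. So valid n = 4, 5, 6.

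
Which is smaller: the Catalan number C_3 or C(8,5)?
C_3

Explanation: C_3 = C(6,3)/(3+1) = 20/4 = 5; C(8,5) = 56.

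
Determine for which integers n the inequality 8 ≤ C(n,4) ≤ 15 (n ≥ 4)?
6

C(5,4)=5; C(6,4)=15; C(7,4)=35. So valid n = 6.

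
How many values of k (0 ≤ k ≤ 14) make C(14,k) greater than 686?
7

Working:
Row 14 is unimodal and symmetric about k=14/2. C(14,3)=364 ≤ 686; C(14,4)=1,001 > 686; by symmetry C(14,k) > 686 for k = 4..10. That's 10 - 4 + 1 = 7 values.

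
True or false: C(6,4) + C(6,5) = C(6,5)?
False
Pascal's identity gives C(7,5) = 21, whereas C(6,5) = 6.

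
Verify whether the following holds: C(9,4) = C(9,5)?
True

Solution: Symmetry C(n,k) = C(n,n-k): C(9,4) = 126 and C(9,5) = 126. Both sides agree, so the statement holds.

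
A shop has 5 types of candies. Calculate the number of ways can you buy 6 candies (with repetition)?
210

Stars and bars: C(6+5-1, 6) = C(10, 6) = 210.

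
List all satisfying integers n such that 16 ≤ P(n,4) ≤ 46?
P(3,4)=0; P(4,4)=24; P(5,4)=120. So valid n = 4.

Answer: 4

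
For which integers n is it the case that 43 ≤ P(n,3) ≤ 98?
5
P(4,3)=24; P(5,3)=60; P(6,3)=120. So valid n = 5.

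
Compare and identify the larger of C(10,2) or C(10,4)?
C(10,4)

Working:
C(10,2)=45, C(10,4)=210.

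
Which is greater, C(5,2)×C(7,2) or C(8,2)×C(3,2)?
C(5,2)×C(7,2)

Explanation: C(5,2)×C(7,2)=210, C(8,2)×C(3,2)=84.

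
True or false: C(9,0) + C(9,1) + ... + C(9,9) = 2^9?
True

Working:
Binomial theorem with x = y = 1: Σ C(9,i) = (1+1)^9 = 2^9 = 512. The statement holds.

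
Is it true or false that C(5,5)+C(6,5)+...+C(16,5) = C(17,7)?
False

Explanation: Hockey stick identity gives Σ = C(17,6) = 12,376; RHS C(17,7) = 19,448.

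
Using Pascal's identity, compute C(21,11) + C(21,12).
646,646

Solution: C(21,11) + C(21,12) = C(22,12) = 646,646.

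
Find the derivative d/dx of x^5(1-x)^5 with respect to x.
5x^4(1-x)^5 - 5x^5(1-x)^4

Explanation: Product rule: 5x^{4}(1-x)^{5} + x^5·(-5)(1-x)^{4}.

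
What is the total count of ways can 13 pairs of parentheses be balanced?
742,900

Using the Catalan number formula: C_n = C(2n, n) / (n+1)
C_13 = C(26, 13) / (13+1)
     = 10400600 / 14
     = 742,900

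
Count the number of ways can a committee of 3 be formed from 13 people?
286
C(13,3) = 13! / (3! × (13-3)!)
         = 13! / (3! × 10!)
         = 286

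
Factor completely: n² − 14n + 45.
(n − 5)(n − 9)

Explanation: Seek roots whose sum is 14 and product is 45: (5, 9). So n² − 14n + 45 = (n − 5)(n − 9).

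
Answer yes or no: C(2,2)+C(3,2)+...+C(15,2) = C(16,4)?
No

Explanation: Hockey stick identity gives Σ = C(16,3) = 560; RHS C(16,4) = 1,820.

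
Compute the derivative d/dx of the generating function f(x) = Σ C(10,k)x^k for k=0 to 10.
Σ k·C(10,k)x^(k-1) for k=1 to 10

Working:
Term-by-term differentiation gives Σ k·C(10,k)x^{k-1} for k=1 to 10.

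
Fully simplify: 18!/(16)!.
306

Solution: This equals 18×17 = 306.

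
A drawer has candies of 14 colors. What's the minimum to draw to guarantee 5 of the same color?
57

Worst case: 4 of each = 56. One more: 57.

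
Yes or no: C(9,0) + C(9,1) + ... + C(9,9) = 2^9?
Yes

Binomial theorem with x = y = 1: Σ C(9,i) = (1+1)^9 = 2^9 = 512. The statement holds.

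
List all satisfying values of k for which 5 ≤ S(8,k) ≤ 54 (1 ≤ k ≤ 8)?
7

Reasoning: S(8,1)=1; S(8,2)=127; S(8,3)=966; S(8,4)=1,701; S(8,5)=1,050; S(8,6)=266; S(8,7)=28; S(8,8)=1. So valid k = 7.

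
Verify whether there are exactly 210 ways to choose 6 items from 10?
True

Solution: C(10,6) = 210.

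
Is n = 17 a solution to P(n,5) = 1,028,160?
No

Solution: P(17,5) = 17·16·15·14·13 = 742,560, which does not equal 1,028,160.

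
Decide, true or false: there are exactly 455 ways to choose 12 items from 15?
True

Explanation: C(15,12) = 455.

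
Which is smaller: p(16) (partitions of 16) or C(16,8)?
Pentagonal recurrence p(n) = p(n−1) + p(n−2) − p(n−5) − p(n−7) + …: p(16) = p(15) + p(14) − p(11) − p(9) + p(4) + p(1) = 176 + 135 − 56 − 30 + 5 + 1 = 231; C(16,8) = 12,870.

Answer: p(16)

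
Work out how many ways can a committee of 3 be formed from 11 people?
C(11,3) = 11! / (3! × (11-3)!)
         = 11! / (3! × 8!)
         = 165
Final answer: 165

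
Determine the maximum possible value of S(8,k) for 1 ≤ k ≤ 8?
1,701

Reasoning: Row S(8,k) for k = 1..8 (via S(n,k) = k·S(n−1,k) + S(n−1,k−1)): 1, 127, 966, 1,701, 1,050, 266, 28, 1. The row is unimodal; maximum at k = 4: 1,701.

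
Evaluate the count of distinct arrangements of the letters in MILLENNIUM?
226,800

Solution: Word has 10 letters (M=2, I=2, L=2, E=1, N=2, U=1). Arrangements: 10!/Π(k!) = 226,800.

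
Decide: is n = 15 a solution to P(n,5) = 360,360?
Yes

P(15,5) = 15·14·13·12·11 = 360,360, which equals 360,360.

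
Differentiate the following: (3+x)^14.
14(3+x)^13

Working:
Using the power rule: d/dx (3+x)^14 = 14(3+x)^{13}.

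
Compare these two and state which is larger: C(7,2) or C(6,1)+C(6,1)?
C(7,2)
C(7,2)=21; C(6,1)+C(6,1)=6+6=12.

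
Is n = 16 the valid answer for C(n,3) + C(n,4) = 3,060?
No

Working:
C(16,3) + C(16,4) = 560 + 1,820 = 2,380, which does not equal 3,060.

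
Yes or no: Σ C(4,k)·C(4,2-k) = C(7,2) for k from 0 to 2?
No

Solution: Vandermonde's identity gives C(8,2) = 28; RHS C(7,2) = 21.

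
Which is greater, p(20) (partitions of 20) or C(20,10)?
C(20,10)

Working:
Pentagonal recurrence p(n) = p(n−1) + p(n−2) − p(n−5) − p(n−7) + …: p(20) = p(19) + p(18) − p(15) − p(13) + p(8) + p(5) = 490 + 385 − 176 − 101 + 22 + 7 = 627; C(20,10) = 184,756.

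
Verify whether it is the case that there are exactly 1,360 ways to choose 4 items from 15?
False

Solution: C(15,4) = 1,365 ≠ 1360.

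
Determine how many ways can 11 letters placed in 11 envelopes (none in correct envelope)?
14,684,570

Working:
Using D(n) = (n-1)[D(n-1) + D(n-2)]:
D(11) = (11-1) × [D(10) + D(9)]
      = 10 × [1334961 + 133496]
      = 10 × 1468457
      = 14,684,570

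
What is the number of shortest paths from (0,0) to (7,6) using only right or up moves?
1,716

Explanation: Choose 7 rights from 13 moves: C(13,7) = 1,716.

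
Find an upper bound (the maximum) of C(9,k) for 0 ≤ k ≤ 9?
126
Maximum at k = 4 or k = 5: C(9,4) = 126.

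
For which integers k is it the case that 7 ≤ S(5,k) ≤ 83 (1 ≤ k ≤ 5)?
S(5,1)=1; S(5,2)=15; S(5,3)=25; S(5,4)=10; S(5,5)=1. So valid k = 2, 3, 4.
Final answer: 2, 3, 4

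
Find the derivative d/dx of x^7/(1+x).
Quotient rule: [7x^{6}(1+x) - x^7]/(1+x)².

Answer: (7x^6(1+x) - x^7)/(1+x)²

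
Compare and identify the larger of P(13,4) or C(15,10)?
P(13,4)

P(13,4)=17,160, C(15,10)=3,003.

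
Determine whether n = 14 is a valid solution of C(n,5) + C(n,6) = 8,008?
No

Reasoning: C(14,5) + C(14,6) = 2,002 + 3,003 = 5,005, which does not equal 8,008.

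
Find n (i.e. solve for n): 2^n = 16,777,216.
16,777,216 = 1,024 × 1,024 × 16 = 2^10 × 2^10 × 2^4 = 2^24, so n = 24.
Final answer: 24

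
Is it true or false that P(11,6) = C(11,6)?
P(11,6) = 332,640 but C(11,6) = 462; they differ by a factor of 6! = 720, so the statement does not hold.

Answer: False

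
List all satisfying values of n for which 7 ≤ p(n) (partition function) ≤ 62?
5, 6, 7, 8, 9, 10, 11

Reasoning: Tabulating p(n) via p(n) = p(n−1) + p(n−2) − p(n−5) − p(n−7) + …: p(4)=5; p(5)=7; p(6)=11; p(7)=15; p(8)=22; p(9)=30; p(10)=42; p(11)=56; p(12)=77. So valid n = 5, 6, 7, 8, 9, 10, 11.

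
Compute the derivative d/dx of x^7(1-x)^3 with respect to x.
7x^6(1-x)^3 - 3x^7(1-x)^2

Solution: Product rule: 7x^{6}(1-x)^{3} + x^7·(-3)(1-x)^{2}.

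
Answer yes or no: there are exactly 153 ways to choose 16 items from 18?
Yes

Solution: C(18,16) = 153.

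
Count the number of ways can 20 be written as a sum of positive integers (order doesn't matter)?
Pentagonal recurrence p(n) = p(n−1) + p(n−2) − p(n−5) − p(n−7) + …: p(20) = p(19) + p(18) − p(15) − p(13) + p(8) + p(5) = 490 + 385 − 176 − 101 + 22 + 7 = 627.
Final answer: 627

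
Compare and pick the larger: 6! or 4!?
6!
6!=720, 4!=24. 6! > 4!.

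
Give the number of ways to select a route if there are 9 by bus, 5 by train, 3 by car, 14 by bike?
31
By the addition principle: 9 + 5 + 3 + 14 = 31.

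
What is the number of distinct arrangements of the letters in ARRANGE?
1,260

Solution: Word has 7 letters (A=2, R=2, N=1, G=1, E=1). Arrangements: 7!/Π(k!) = 1,260.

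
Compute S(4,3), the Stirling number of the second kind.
Using the Stirling recurrence: S(n,k) = k·S(n-1,k) + S(n-1,k-1)
S(4,3) = 3·S(3,3) + S(3,2)
         = 3·1 + 3
         = 3 + 3
         = 6

Answer: 6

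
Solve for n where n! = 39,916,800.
11

n! is strictly increasing. 9! = 362,880, 10! = 3,628,800, 11! = 39,916,800 ✓. So n = 11.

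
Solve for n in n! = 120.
n! is strictly increasing. 3! = 6, 4! = 24, 5! = 120 ✓. So n = 5.
Final answer: 5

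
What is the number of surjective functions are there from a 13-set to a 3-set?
1,569,750

Reasoning: Onto functions = 3! × S(13,3)
First compute S(13,3) via recurrence:
Using the Stirling recurrence: S(n,k) = k·S(n-1,k) + S(n-1,k-1)
S(13,3) = 3·S(12,3) + S(12,2)
         = 3·86526 + 2047
         = 259578 + 2047
         = 261,625
Then: 6 × 261625 = 1,569,750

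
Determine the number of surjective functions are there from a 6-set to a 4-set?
1,560
Onto functions = 4! × S(6,4)
First compute S(6,4) via recurrence:
Using the Stirling recurrence: S(n,k) = k·S(n-1,k) + S(n-1,k-1)
S(6,4) = 4·S(5,4) + S(5,3)
         = 4·10 + 25
         = 40 + 25
         = 65
Then: 24 × 65 = 1,560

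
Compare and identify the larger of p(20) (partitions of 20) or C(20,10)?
Pentagonal recurrence p(n) = p(n−1) + p(n−2) − p(n−5) − p(n−7) + …: p(20) = p(19) + p(18) − p(15) − p(13) + p(8) + p(5) = 490 + 385 − 176 − 101 + 22 + 7 = 627; C(20,10) = 184,756.

Answer: C(20,10)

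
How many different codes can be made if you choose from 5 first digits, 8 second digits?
40

Reasoning: By the multiplication principle: 5 × 8 = 40.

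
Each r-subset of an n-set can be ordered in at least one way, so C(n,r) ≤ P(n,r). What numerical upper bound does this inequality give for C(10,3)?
720
P(10,3) = 10·9·8 = 720, so C(10,3) ≤ 720. (The bound is loose by a factor of 3! = 6: C(10,3) = 720/6 = 120.)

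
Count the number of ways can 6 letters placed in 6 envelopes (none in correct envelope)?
Using D(n) = (n-1)[D(n-1) + D(n-2)]:
D(6) = (6-1) × [D(5) + D(4)]
      = 5 × [44 + 9]
      = 5 × 53
      = 265

Answer: 265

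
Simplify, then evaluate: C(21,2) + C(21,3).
1,540
By Pascal's identity: C(22,3) = 1,540.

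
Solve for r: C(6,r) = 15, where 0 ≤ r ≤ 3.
2

Reasoning: C(6,r) is increasing for 0 ≤ r ≤ 3. Stepping up (C(6,r+1) = C(6,r)·(6−r)/(r+1)): C(6,1) = 6, C(6,2) = 15 ✓. So r = 2.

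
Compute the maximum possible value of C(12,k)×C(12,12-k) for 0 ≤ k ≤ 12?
853,776

Working:
C(12,k)·C(12,12-k) = C(12,k)², maximised at the centre k = 6: C(12,6)² = 853,776.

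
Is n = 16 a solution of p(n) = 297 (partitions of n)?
No

Working:
Pentagonal recurrence p(n) = p(n−1) + p(n−2) − p(n−5) − p(n−7) + …: p(16) = p(15) + p(14) − p(11) − p(9) + p(4) + p(1) = 176 + 135 − 56 − 30 + 5 + 1 = 231, which does not equal 297.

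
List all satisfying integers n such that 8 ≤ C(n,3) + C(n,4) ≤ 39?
C(4,3)+C(4,4)=5; C(5,3)+C(5,4)=15; C(6,3)+C(6,4)=35; C(7,3)+C(7,4)=70. So valid n = 5, 6.
Final answer: 5, 6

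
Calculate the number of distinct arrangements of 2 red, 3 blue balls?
10

Reasoning: Multinomial: 5!/(2! × 3!) = 10.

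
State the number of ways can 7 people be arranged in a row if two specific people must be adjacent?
1,440

Solution: Treat pair as unit: (7-1)! arrangements × 2 internal orders = 1,440.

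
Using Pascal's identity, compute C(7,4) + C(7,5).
56

C(7,4) + C(7,5) = C(8,5) = 56.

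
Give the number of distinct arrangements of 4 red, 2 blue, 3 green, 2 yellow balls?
69,300
Multinomial: 11!/(4! × 2! × 3! × 2!) = 69,300.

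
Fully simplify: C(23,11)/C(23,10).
13/11

C(n,k+1)/C(n,k) = (n−k)/(k+1). Here (23−10)/(10+1) = 13/11 = 13/11.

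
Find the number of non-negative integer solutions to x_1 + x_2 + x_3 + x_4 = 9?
C(9+4-1, 4-1) = 220.
Final answer: 220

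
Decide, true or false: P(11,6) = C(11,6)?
False

P(11,6) = 332,640 but C(11,6) = 462; they differ by a factor of 6! = 720, so the statement does not hold.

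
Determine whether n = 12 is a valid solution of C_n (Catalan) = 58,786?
No

Working:
C_12 = C(24,12)/(12+1) = 2,704,156/13 = 208,012, which does not equal 58,786.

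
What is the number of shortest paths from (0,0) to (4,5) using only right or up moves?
126

Reasoning: Choose 4 rights from 9 moves: C(9,4) = 126.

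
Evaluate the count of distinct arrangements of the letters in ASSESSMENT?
75,600

Solution: Word has 10 letters (A=1, S=4, E=2, M=1, N=1, T=1). Arrangements: 10!/Π(k!) = 75,600.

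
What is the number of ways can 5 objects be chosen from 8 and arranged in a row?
6,720
P(8,5) = 8!/(8-5)! = 6,720.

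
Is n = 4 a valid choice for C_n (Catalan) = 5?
No
C_4 = C(8,4)/(4+1) = 70/5 = 14, which does not equal 5.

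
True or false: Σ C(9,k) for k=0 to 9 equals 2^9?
True

Explanation: Binomial theorem: Σ C(9,k) = (1+1)^9 = 2^9 = 512; RHS 2^9 = 512.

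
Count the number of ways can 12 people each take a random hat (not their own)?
176,214,841

Working:
Using D(n) = (n-1)[D(n-1) + D(n-2)]:
D(12) = (12-1) × [D(11) + D(10)]
      = 11 × [14684570 + 1334961]
      = 11 × 16019531
      = 176,214,841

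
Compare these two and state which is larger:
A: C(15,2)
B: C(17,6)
A=C(15,2)=105, B=C(17,6)=12,376.

Answer: B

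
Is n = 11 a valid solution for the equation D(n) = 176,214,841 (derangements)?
No

Solution: D(11) = (11-1)·[D(10) + D(9)] = 10·[1,334,961 + 133,496] = 14,684,570, which does not equal 176,214,841.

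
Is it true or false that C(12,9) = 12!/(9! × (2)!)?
The correct denominator is 9!×3!, giving C(12,9) = 220; the stated RHS is 12!/(9!×2!) = 660 ≠ 220, so the statement does not hold.

Answer: False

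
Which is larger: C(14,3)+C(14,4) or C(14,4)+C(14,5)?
First=1,365, Second=3,003.

Answer: C(14,4)+C(14,5)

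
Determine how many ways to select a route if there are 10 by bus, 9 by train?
19

Working:
By the addition principle: 10 + 9 = 19.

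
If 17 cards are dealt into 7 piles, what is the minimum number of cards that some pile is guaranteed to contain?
Pigeonhole: ⌈17/7⌉ = 3.

Answer: 3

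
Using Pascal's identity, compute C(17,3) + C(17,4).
3,060

C(17,3) + C(17,4) = C(18,4) = 3,060.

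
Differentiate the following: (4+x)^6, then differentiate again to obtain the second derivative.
30(4+x)^4

Explanation: First derivative: 6(4+x)^{5}. Second derivative: 6·5·(4+x)^{4} = 30(4+x)^{4}.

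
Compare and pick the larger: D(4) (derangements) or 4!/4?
D(4)

Explanation: D(4) = (4-1)·[D(3) + D(2)] = 3·[2 + 1] = 9; 4!/4 = 24/4 = 6.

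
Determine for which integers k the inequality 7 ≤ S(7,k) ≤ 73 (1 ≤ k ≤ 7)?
S(7,1)=1; S(7,2)=63; S(7,3)=301; S(7,4)=350; S(7,5)=140; S(7,6)=21; S(7,7)=1. So valid k = 2, 6.
Final answer: 2, 6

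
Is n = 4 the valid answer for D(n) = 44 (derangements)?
No

D(4) = (4-1)·[D(3) + D(2)] = 3·[2 + 1] = 9, which does not equal 44.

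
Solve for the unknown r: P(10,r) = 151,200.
P(10,r) = 10·9·…·(10−r+1), a product of r factors. Multiplying down from 10: 10 = 10; 10·9 = 90; 10·9·8 = 720; 10·9·8·7 = 5,040; 10·9·8·7·6 = 30,240; 10·9·8·7·6·5 = 151,200 ✓ (6 factors). So r = 6.

Answer: 6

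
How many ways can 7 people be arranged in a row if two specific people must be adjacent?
1,440

Solution: Treat pair as unit: (7-1)! arrangements × 2 internal orders = 1,440.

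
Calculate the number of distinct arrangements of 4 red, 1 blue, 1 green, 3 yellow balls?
2,520

Working:
Multinomial: 9!/(4! × 1! × 1! × 3!) = 2,520.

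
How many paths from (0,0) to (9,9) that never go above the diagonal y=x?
4,862

Counted by the Catalan number C_9: C_9 = C(18,9)/(9+1) = 48,620/10 = 4,862.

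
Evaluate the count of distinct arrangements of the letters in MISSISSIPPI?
Word has 11 letters (M=1, I=4, S=4, P=2). Arrangements: 11!/Π(k!) = 34,650.
Final answer: 34,650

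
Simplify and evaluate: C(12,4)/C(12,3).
9/4

Working:
C(n,k+1)/C(n,k) = (n−k)/(k+1). Here (12−3)/(3+1) = 9/4 = 9/4.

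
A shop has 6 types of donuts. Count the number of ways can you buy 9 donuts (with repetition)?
2,002
Stars and bars: C(9+6-1, 9) = C(14, 9) = 2,002.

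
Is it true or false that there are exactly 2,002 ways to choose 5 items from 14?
True
C(14,5) = 2,002.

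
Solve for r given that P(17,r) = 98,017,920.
7

Reasoning: P(17,r) = 17·16·…·(17−r+1), a product of r factors. Multiplying down from 17: 17 = 17; 17·16 = 272; 17·16·15 = 4,080; 17·16·15·14 = 57,120; 17·16·15·14·13 = 742,560; 17·16·15·14·13·12 = 8,910,720; 17·16·15·14·13·12·11 = 98,017,920 ✓ (7 factors). So r = 7.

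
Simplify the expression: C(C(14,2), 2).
C(14,2) = 91, then C(91, 2) = 4,095.

Answer: 4,095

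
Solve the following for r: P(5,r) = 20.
2

Reasoning: P(5,r) = 5·4·…·(5−r+1), a product of r factors. Multiplying down from 5: 5 = 5; 5·4 = 20 ✓ (2 factors). So r = 2.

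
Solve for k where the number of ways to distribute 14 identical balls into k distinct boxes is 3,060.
5

Working:
Stars and bars: the count is C(14+k−1, k−1), increasing in k. k=3: C(16,2) = 120, k=4: C(17,3) = 680, k=5: C(18,4) = 3,060 ✓. So k = 5.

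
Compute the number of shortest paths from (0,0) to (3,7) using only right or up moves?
120

Reasoning: Choose 3 rights from 10 moves: C(10,3) = 120.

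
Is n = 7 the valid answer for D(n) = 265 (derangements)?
No

D(7) = (7-1)·[D(6) + D(5)] = 6·[265 + 44] = 1,854, which does not equal 265.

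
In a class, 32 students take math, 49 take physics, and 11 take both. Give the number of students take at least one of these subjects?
70
|A∪B| = |A|+|B|-|A∩B| = 32+49-11 = 70.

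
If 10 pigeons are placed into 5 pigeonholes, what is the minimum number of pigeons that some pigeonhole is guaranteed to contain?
2

Working:
Pigeonhole: ⌈10/5⌉ = 2.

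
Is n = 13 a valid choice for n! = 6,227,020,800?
Yes

Explanation: 13! = 13·12! = 13·479,001,600 = 6,227,020,800, which equals 6,227,020,800.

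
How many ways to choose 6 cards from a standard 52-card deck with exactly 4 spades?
529,815

Reasoning: 13 spades and 39 non-spades: C(13,4) × C(39,2) = 715 × 741 = 529,815.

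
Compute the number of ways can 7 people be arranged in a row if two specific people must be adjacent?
1,440

Treat pair as unit: (7-1)! arrangements × 2 internal orders = 1,440.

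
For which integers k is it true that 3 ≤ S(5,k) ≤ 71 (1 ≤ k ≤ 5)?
2, 3, 4

Reasoning: S(5,1)=1; S(5,2)=15; S(5,3)=25; S(5,4)=10; S(5,5)=1. So valid k = 2, 3, 4.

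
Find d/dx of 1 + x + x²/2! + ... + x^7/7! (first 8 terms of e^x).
1 + x + x²/2! + ... + x^6/6!
Differentiating term by term gives the first 7 terms of e^x.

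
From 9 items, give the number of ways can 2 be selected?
36

Working:
C(9,2) = 9! / (2! × (9-2)!)
         = 9! / (2! × 7!)
         = 36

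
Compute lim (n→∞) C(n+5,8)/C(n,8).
Both numerator and denominator grow as n^8/8! for large n, so the ratio → 1.
Final answer: 1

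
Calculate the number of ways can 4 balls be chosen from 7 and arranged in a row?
P(7,4) = 7!/(7-4)! = 840.
Final answer: 840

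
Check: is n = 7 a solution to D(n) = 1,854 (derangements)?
Yes
D(7) = (7-1)·[D(6) + D(5)] = 6·[265 + 44] = 1,854, which equals 1,854.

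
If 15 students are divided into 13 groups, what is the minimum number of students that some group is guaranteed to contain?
2
Pigeonhole: ⌈15/13⌉ = 2.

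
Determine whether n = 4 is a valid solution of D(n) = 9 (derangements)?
Yes

Reasoning: D(4) = (4-1)·[D(3) + D(2)] = 3·[2 + 1] = 9, which equals 9.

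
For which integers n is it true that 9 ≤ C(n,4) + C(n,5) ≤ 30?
6

Working:
C(5,4)+C(5,5)=6; C(6,4)+C(6,5)=21; C(7,4)+C(7,5)=56. So valid n = 6.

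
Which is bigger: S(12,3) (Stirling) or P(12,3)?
S(12,3)

Reasoning: S(12,3) = 3·S(11,3) + S(11,2) = 3·28,501 + 1,023 = 86,526; P(12,3) = 1,320.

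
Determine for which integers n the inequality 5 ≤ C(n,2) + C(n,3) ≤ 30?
4, 5

C(3,2)+C(3,3)=4; C(4,2)+C(4,3)=10; C(5,2)+C(5,3)=20; C(6,2)+C(6,3)=35. So valid n = 4, 5.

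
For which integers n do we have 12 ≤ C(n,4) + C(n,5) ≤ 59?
6, 7

C(5,4)+C(5,5)=6; C(6,4)+C(6,5)=21; C(7,4)+C(7,5)=56; C(8,4)+C(8,5)=126. So valid n = 6, 7.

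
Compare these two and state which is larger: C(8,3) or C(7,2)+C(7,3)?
Equal

Reasoning: By Pascal's identity: C(8,3) = C(7,2)+C(7,3) = 56. Equal.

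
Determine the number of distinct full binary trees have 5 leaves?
14
Using the Catalan number formula: C_n = C(2n, n) / (n+1)
C_4 = C(8, 4) / (4+1)
     = 70 / 5
     = 14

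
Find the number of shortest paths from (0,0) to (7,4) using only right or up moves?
330

Explanation: Choose 7 rights from 11 moves: C(11,7) = 330.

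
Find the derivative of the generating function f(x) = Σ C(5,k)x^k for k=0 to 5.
Term-by-term differentiation gives Σ k·C(5,k)x^{k-1} for k=1 to 5.

Answer: Σ k·C(5,k)x^(k-1) for k=1 to 5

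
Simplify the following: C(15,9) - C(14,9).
C(15,9) - C(14,9) = C(14,8) = 3,003.
Final answer: 3,003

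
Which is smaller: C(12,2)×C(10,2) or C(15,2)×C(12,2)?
C(12,2)×C(10,2)

Reasoning: C(12,2)×C(10,2)=2,970, C(15,2)×C(12,2)=6,930.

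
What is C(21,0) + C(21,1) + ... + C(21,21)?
2,097,152

Explanation: Sum of binomial coefficients = 2^21 = 2,097,152.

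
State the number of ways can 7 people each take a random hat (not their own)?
Using D(n) = (n-1)[D(n-1) + D(n-2)]:
D(7) = (7-1) × [D(6) + D(5)]
      = 6 × [265 + 44]
      = 6 × 309
      = 1,854
Final answer: 1,854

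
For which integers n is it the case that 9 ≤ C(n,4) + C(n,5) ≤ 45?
6

C(5,4)+C(5,5)=6; C(6,4)+C(6,5)=21; C(7,4)+C(7,5)=56. So valid n = 6.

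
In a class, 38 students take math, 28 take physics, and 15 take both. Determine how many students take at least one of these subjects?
51

|A∪B| = |A|+|B|-|A∩B| = 38+28-15 = 51.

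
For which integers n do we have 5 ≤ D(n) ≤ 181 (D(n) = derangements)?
4, 5

Using D(n) = (n−1)[D(n−1) + D(n−2)] with D(1)=0, D(2)=1: D(3)=2; D(4)=9; D(5)=44; D(6)=265. So valid n = 4, 5.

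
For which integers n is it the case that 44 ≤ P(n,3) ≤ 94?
5

Working:
P(4,3)=24; P(5,3)=60; P(6,3)=120. So valid n = 5.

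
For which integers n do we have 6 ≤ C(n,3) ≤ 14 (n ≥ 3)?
5
C(4,3)=4; C(5,3)=10; C(6,3)=20. So valid n = 5.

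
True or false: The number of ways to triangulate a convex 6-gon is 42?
False

Explanation: Triangulations of a convex 6-gon are counted by the Catalan number C_4: C_4 = C(8,4)/(4+1) = 70/5 = 14.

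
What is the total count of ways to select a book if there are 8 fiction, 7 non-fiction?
15

Explanation: By the addition principle: 8 + 7 = 15.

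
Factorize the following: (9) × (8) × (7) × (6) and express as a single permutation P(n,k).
P(9,4) = 9!/(5)!

Explanation: Product of 4 consecutive descending integers starting at 9: P(9,4) = 9!/5! = 3,024.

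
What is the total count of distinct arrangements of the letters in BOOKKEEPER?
151,200
Word has 10 letters (B=1, O=2, K=2, E=3, P=1, R=1). Arrangements: 10!/Π(k!) = 151,200.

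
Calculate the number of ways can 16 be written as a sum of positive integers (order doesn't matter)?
231

Explanation: Pentagonal recurrence p(n) = p(n−1) + p(n−2) − p(n−5) − p(n−7) + …: p(16) = p(15) + p(14) − p(11) − p(9) + p(4) + p(1) = 176 + 135 − 56 − 30 + 5 + 1 = 231.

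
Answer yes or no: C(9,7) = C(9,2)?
Symmetry C(n,k) = C(n,n-k): C(9,7) = 36 and C(9,2) = 36. Both sides agree, so the statement holds.

Answer: Yes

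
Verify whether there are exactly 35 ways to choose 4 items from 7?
True

Solution: C(7,4) = 35.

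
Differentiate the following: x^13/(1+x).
Quotient rule: [13x^{12}(1+x) - x^13]/(1+x)².
Final answer: (13x^12(1+x) - x^13)/(1+x)²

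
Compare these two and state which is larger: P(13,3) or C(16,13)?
P(13,3)

P(13,3)=1,716, C(16,13)=560.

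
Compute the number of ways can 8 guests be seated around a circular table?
5,040
Circular arrangements: (8-1)! = 5,040.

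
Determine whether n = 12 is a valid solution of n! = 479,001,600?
12! = 12·11! = 12·39,916,800 = 479,001,600, which equals 479,001,600.
Final answer: Yes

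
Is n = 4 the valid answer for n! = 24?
Yes

Reasoning: 4! = 4·3! = 4·6 = 24, which equals 24.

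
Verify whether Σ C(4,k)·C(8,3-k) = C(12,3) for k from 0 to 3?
Vandermonde's identity gives C(12,3) = 220; RHS C(12,3) = 220.
Final answer: True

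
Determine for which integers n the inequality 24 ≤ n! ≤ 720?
4, 5, 6

Reasoning: n! is strictly increasing; 4! = 24 and 6! = 720, so valid n = 4, 5, 6.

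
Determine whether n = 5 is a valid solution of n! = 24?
No

Solution: 5! = 5·4! = 5·24 = 120, which does not equal 24.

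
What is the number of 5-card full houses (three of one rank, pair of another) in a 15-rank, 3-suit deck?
630

Explanation: Triple rank: 15. Triple suits: C(3,3)=1. Pair rank: 14. Pair suits: C(3,2)=3. Total: 630.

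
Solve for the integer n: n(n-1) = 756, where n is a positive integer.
28

Solution: n² − n − 756 = 0, so n = (1 ± √(1 + 4·756))/2 = (1 ± √3,025)/2 = (1 ± 55)/2, i.e. n = 28 or n = -27. Taking the positive root, n = 28 (check: 28×27 = 756).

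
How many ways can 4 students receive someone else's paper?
Using D(n) = (n-1)[D(n-1) + D(n-2)]:
D(4) = (4-1) × [D(3) + D(2)]
      = 3 × [2 + 1]
      = 3 × 3
      = 9

Answer: 9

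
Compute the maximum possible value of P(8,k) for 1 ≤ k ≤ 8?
40,320

P(8,k) increases in k, so maximum at k = 8: 8! = 40,320.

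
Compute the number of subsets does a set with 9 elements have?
512

Explanation: Each element can be included or excluded: 2^9 = 512.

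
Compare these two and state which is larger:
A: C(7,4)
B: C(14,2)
B

Solution: A=C(7,4)=35, B=C(14,2)=91.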